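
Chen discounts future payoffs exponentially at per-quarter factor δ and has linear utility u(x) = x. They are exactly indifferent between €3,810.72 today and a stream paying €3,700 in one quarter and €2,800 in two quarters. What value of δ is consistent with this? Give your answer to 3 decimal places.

δ ≈ 0.680

Present value of the stream is 3700·δ + 2800·δ². Indifference gives 3700δ + 2800δ² = 3810.72.
Rearranged: 2800δ² + 3700δ − 3810.72 = 0.
By the quadratic formula (taking the positive root), δ = (−3700 + √56370064.00) / 5600 ≈ 0.680.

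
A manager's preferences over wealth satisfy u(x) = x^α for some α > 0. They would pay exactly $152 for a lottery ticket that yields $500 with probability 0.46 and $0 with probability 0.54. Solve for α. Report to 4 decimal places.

α ≈ 0.6521

Since u(0) = 0, the lottery's EU is 0.46·500^α.
Indifference: 152^α = 0.46·500^α, so (152/500)^α = 0.46.
Take logs: α = ln 0.46 / ln(152/500) ≈ 0.652146.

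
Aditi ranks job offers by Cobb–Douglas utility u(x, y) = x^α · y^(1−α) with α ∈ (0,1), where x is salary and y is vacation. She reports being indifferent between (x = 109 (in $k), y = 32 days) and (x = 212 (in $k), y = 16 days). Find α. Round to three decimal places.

α ≈ 0.510

Indifference: 109^α · 32^(1−α) = 212^α · 16^(1−α).
Taking logs: α·ln 109 + (1−α)·ln 32 = α·ln 212 + (1−α)·ln 16, i.e. α·-0.665238 = (1−α)·-0.693147.
Thus α·(-1.358385) = -0.693147, so α = -0.693147/-1.358385 ≈ 0.510.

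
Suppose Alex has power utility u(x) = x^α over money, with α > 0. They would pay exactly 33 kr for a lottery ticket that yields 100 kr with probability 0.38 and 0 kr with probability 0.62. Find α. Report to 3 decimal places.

EU(lottery) = 0.38·100^α + 0.62·0 = 0.38·100^α.
Equating: 33^α = 0.38·100^α, i.e. 0.3300^α = 0.38.
Taking logs: α·ln(33/100) = ln(0.38), so α = -0.967584 / -1.108663 ≈ 0.873.

α ≈ 0.873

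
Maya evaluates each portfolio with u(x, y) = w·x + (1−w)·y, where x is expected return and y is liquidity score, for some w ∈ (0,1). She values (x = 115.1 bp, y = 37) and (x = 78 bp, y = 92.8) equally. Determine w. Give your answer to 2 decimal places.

w = 0.60

Indifference: w·115.1 + (1−w)·37 = w·78 + (1−w)·92.8.
Collecting terms: w·37.1 = (1−w)·55.8.
So w/(1−w) = 55.8/37.1 = 1.5040, giving w = 55.8/(37.1+55.8) = 0.60.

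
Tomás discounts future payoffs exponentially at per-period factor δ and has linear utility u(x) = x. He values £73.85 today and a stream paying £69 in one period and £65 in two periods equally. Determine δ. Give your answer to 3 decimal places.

The stream is worth 69δ + 65δ² today, so 69δ + 65δ² = 73.85.
So 65δ² + 69δ − 73.85 = 0.
δ = (−69 + √(69² + 4·65·73.85)) / (2·65) = (−69 + √23962.00) / 130 ≈ 0.660.

δ ≈ 0.660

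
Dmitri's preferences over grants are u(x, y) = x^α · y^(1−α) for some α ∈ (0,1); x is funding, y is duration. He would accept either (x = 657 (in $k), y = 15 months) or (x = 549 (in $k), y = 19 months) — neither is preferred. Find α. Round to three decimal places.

The Cobb–Douglas utilities coincide, so 657^α·15^(1−α) = 549^α·19^(1−α).
(657/549)^α = (19/15)^(1−α); take logs: α·ln(657/549) = (1−α)·ln(19/15), i.e. α·0.179586 = (1−α)·0.236389.
So α/(1−α) = (0.236389)/(0.179586) = 1.316300, and α = 1.316300/2.316300 ≈ 0.568.

α ≈ 0.568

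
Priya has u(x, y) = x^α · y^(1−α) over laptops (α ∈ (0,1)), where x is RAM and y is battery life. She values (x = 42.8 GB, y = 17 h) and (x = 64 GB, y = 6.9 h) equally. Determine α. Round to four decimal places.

Set the two utilities equal: 42.8^α·17^(1−α) = 64^α·6.9^(1−α).
(42.8/64)^α = (6.9/17)^(1−α); take logs: α·ln(42.8/64) = (1−α)·ln(6.9/17), i.e. α·-0.4023450 = (1−α)·-0.9016919.
So α/(1−α) = (-0.9016919)/(-0.4023450) = 2.2410914, and α = 2.2410914/3.2410914 ≈ 0.6915.

α ≈ 0.6915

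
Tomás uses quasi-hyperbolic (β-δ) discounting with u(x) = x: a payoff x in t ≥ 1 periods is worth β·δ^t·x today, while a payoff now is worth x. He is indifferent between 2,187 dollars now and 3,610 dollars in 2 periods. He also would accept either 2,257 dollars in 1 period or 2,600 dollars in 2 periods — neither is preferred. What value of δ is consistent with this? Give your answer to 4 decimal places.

From the later pair, β·δ^1·2257 = β·δ^2·2600; dividing through, δ = 2257/2600 = 0.86808.

δ ≈ 0.8681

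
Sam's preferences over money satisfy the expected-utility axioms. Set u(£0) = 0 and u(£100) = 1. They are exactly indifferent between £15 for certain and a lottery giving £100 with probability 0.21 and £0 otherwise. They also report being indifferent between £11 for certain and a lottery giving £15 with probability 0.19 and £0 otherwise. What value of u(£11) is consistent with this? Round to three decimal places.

First, u(£15) = 0.21·u(£100) + 0.79·u(£0) = 0.21.
Then u(£11) = 0.19·u(£15) + 0.81·u(£0) = 0.19·0.21 + 0.81·0.00 = 0.0399.

0.040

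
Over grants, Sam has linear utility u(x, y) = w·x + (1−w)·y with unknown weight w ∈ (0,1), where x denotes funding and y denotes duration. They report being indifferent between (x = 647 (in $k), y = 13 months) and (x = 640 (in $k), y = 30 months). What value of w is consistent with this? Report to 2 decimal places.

w = 0.71

Equating utilities: w·647 + (1−w)·13 = w·640 + (1−w)·30.
Collecting terms: w·7 = (1−w)·17.
Hence w = 17/(7+17) = 17/24 = 0.71.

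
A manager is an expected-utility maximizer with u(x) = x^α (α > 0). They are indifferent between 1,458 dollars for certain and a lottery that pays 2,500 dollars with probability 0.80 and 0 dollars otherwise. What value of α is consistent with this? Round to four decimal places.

α ≈ 0.4138

EU(lottery) = 0.80·2500^α + 0.20·0 = 0.80·2500^α.
Equating: 1458^α = 0.80·2500^α, i.e. 0.5832^α = 0.80.
Take logs: α = ln 0.80 / ln(1458/2500) ≈ 0.413823.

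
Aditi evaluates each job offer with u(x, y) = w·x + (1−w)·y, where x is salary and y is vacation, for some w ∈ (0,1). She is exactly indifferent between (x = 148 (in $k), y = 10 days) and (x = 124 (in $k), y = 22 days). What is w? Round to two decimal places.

Equating utilities: w·148 + (1−w)·10 = w·124 + (1−w)·22.
w·(148−124) = (1−w)·(22−10), i.e. w·24 = (1−w)·12.
The marginal rate of substitution is 12/24, so w = 12/(24+12) = 0.33.

w = 0.33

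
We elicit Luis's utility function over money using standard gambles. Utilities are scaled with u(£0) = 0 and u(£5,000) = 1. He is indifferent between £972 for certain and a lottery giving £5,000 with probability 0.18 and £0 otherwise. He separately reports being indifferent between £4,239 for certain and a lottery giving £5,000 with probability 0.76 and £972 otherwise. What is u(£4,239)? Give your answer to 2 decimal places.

0.80

First, u(£972) = 0.18·u(£5,000) + 0.82·u(£0) = 0.18.
Then u(£4,239) = 0.76·u(£5,000) + 0.24·u(£972) = 0.76·1.00 + 0.24·0.18 = 0.8032.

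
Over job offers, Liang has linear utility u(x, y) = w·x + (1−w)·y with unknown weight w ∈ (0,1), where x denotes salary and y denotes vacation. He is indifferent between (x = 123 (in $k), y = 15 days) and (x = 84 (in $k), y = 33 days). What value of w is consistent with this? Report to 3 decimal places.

w = 0.316

Indifference: w·123 + (1−w)·15 = w·84 + (1−w)·33.
w·(123−84) = (1−w)·(33−15), i.e. w·39 = (1−w)·18.
So w/(1−w) = 18/39 = 0.4615, giving w = 18/(39+18) = 0.316.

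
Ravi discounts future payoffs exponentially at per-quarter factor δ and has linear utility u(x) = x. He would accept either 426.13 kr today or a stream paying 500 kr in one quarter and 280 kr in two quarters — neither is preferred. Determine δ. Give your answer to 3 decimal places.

δ ≈ 0.630

The stream is worth 500δ + 280δ² today, so 500δ + 280δ² = 426.13.
So 280δ² + 500δ − 426.13 = 0.
The positive root is δ = [−500 + √(500² + 4·280·426.13)] / (2·280) = (−500 + 852.799)/560 ≈ 0.630.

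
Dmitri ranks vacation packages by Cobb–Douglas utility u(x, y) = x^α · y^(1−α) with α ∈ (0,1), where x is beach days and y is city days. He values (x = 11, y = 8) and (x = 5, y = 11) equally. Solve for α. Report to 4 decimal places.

Indifference: 11^α · 8^(1−α) = 5^α · 11^(1−α).
Taking logs: α·ln 11 + (1−α)·ln 8 = α·ln 5 + (1−α)·ln 11, i.e. α·0.7884574 = (1−α)·0.3184537.
So α/(1−α) = (0.3184537)/(0.7884574) = 0.4038946, and α = 0.4038946/1.4038946 ≈ 0.2877.

α ≈ 0.2877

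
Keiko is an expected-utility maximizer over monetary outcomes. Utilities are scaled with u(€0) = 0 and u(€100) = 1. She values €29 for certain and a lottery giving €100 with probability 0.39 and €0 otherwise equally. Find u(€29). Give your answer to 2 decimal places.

0.39

By the standard-gamble method, u(€29) is just the indifference probability on the best outcome: 0.39.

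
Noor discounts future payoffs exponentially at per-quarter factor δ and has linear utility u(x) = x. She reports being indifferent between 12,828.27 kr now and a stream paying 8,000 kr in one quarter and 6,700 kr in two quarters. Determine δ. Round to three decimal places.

δ ≈ 0.910

Equating present values: 12828.27 = 8000δ + 6700δ².
Rearranged: 6700δ² + 8000δ − 12828.27 = 0.
The positive root is δ = [−8000 + √(8000² + 4·6700·12828.27)] / (2·6700) = (−8000 + 20194.000)/13400 ≈ 0.910.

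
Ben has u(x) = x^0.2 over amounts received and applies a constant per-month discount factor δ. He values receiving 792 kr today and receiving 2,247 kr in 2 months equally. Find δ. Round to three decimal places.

δ ≈ 0.901

Equating discounted utilities: u(792) = δ^2·u(2247) ⇒ δ^2 = u(792)/u(2247).
With u(x) = x^0.2: δ^2 = 792^0.2/2247^0.2 = (792/2247)^0.2 = 0.81175.
Hence δ = (0.81175)^(1/2) = 0.90097.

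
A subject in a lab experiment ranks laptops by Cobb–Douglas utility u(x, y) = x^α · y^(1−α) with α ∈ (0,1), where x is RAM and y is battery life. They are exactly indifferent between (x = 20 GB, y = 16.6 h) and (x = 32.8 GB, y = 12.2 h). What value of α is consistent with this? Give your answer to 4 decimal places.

α ≈ 0.3837

Set the two utilities equal: 20^α·16.6^(1−α) = 32.8^α·12.2^(1−α).
Rearrange to (20/32.8)^α = (12.2/16.6)^(1−α) and take logs: α·-0.4946962 = (1−α)·-0.3079667.
With A = -0.4946962 and B = -0.3079667: α·A = (1−α)·B, so α = B/(A+B) = -0.3079667/-0.8026629 ≈ 0.3837.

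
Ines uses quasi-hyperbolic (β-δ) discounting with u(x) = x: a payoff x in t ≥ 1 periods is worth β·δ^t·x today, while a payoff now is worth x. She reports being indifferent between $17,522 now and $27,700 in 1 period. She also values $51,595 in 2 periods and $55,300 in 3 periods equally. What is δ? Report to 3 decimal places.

δ ≈ 0.933

From the later pair, β·δ^2·51595 = β·δ^3·55300; dividing through, δ = 51595/55300 = 0.93300.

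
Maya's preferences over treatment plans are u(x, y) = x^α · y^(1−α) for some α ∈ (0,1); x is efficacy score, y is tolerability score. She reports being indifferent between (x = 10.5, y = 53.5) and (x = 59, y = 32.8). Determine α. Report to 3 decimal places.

α ≈ 0.221

The Cobb–Douglas utilities coincide, so 10.5^α·53.5^(1−α) = 59^α·32.8^(1−α).
(10.5/59)^α = (32.8/53.5)^(1−α); take logs: α·ln(10.5/59) = (1−α)·ln(32.8/53.5), i.e. α·-1.726162 = (1−α)·-0.489253.
Thus α·(-2.215415) = -0.489253, so α = -0.489253/-2.215415 ≈ 0.221.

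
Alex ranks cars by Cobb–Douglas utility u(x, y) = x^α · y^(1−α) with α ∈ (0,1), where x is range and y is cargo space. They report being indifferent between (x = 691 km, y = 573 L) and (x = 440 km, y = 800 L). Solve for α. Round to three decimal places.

Indifference: 691^α · 573^(1−α) = 440^α · 800^(1−α).
Taking logs: α·ln 691 + (1−α)·ln 573 = α·ln 440 + (1−α)·ln 800, i.e. α·0.451365 = (1−α)·0.333726.
With A = 0.451365 and B = 0.333726: α·A = (1−α)·B, so α = B/(A+B) = 0.333726/0.785091 ≈ 0.425.

α ≈ 0.425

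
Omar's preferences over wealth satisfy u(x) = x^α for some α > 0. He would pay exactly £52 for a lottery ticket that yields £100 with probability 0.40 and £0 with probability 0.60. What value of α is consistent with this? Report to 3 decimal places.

EU(lottery) = 0.40·100^α + 0.60·0 = 0.40·100^α.
Equating: 52^α = 0.40·100^α, i.e. 0.5200^α = 0.40.
Taking logs: α·ln(52/100) = ln(0.40), so α = -0.916291 / -0.653926 ≈ 1.401.

α ≈ 1.401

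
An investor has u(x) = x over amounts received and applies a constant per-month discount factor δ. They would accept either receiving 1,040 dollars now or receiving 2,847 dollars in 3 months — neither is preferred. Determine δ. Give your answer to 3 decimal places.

The payoff in 3 months is discounted by δ^3, so u(1040) = δ^3·u(2847) and δ^3 = u(1040)/u(2847).
With u(x) = x: δ^3 = 1040/2847 = 0.36530.
So δ = 0.36530^(1/3) ≈ 0.715.

δ ≈ 0.715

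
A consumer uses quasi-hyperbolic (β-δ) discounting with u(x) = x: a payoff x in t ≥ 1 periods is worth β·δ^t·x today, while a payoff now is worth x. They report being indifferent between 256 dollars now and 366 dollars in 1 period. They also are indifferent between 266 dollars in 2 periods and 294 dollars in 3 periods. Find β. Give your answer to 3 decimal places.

The second indifference involves only future payoffs, so β cancels: β·δ^2·266 = β·δ^3·294, giving δ = 266/294 = 0.90476.
The first indifference: 256 = β·δ·366, so β = 256/(δ·366) = 256/(0.90476·366) ≈ 0.773.

β ≈ 0.773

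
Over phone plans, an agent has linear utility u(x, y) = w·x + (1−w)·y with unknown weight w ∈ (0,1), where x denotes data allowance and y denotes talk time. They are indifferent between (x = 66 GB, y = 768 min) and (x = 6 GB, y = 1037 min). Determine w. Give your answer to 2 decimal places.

w = 0.82

Equating utilities: w·66 + (1−w)·768 = w·6 + (1−w)·1037.
Rearranging, 60·w − 269·(1−w) = 0.
So w/(1−w) = 269/60 = 4.4833, giving w = 269/(60+269) = 0.82.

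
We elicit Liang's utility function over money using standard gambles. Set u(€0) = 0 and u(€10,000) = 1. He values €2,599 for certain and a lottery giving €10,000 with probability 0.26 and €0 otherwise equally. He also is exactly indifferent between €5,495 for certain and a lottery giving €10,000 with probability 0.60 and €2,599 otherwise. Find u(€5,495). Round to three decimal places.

The first gamble pins u(€2,599): it must equal 0.26·1 + 0.74·0 = 0.26.
Then u(€5,495) = 0.60·u(€10,000) + 0.40·u(€2,599) = 0.60·1.00 + 0.40·0.26 = 0.7040.

0.704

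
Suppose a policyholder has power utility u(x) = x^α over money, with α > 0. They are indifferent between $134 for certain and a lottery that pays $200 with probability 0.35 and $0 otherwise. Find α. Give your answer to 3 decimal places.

α ≈ 2.621

The lottery's expected utility is 0.35·u(200) + 0.65·u(0) = 0.35·200^α (since u(0) = 0 for α > 0).
Setting u(134) equal to that: 134^α = 0.35·200^α ⇒ (134/200)^α = 0.35.
α = ln(0.35) / ln(134/200) = -1.049822/-0.400478 ≈ 2.621.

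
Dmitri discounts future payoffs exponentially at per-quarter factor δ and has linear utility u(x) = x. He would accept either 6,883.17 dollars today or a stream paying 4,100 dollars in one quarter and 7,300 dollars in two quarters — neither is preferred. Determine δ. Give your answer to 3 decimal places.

δ ≈ 0.730

The stream is worth 4100δ + 7300δ² today, so 4100δ + 7300δ² = 6883.17.
So 7300δ² + 4100δ − 6883.17 = 0.
By the quadratic formula (taking the positive root), δ = (−4100 + √217798564.00) / 14600 ≈ 0.730.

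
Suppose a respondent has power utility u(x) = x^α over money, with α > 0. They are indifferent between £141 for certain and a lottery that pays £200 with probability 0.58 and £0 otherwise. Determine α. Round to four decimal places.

The lottery's expected utility is 0.58·u(200) + 0.42·u(0) = 0.58·200^α (since u(0) = 0 for α > 0).
Setting u(141) equal to that: 141^α = 0.58·200^α ⇒ (141/200)^α = 0.58.
α = ln(0.58) / ln(141/200) = -0.5447272/-0.3495575 ≈ 1.5583.

α ≈ 1.5583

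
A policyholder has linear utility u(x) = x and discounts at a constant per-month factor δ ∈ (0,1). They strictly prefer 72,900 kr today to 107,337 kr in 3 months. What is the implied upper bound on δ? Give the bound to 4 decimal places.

δ < 0.8790

Under u(x) = x this choice says 72900 > δ^3·107337.
Hence δ^3 < 72900/107337 = 0.67917, and x ↦ x^(1/3) is increasing on (0,∞).
δ < (72900/107337)^(1/3) ≈ 0.8790.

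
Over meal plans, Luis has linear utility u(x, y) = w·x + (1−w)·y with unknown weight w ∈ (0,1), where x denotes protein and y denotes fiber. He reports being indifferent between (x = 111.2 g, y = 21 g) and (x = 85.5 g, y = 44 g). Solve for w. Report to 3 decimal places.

Equating utilities: w·111.2 + (1−w)·21 = w·85.5 + (1−w)·44.
Collecting terms: w·25.7 = (1−w)·23.
The marginal rate of substitution is 23/25.7, so w = 23/(25.7+23) = 0.472.

w = 0.472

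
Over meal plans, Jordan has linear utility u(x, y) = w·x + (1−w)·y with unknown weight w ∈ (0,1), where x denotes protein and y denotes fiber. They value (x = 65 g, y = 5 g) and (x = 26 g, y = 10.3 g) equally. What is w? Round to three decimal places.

w = 0.120

u(65,5) = u(26,10.3) means w·65 + (1−w)·5 = w·26 + (1−w)·10.3.
w·(65−26) = (1−w)·(10.3−5), i.e. w·39 = (1−w)·5.3.
The marginal rate of substitution is 5.3/39, so w = 5.3/(39+5.3) = 0.120.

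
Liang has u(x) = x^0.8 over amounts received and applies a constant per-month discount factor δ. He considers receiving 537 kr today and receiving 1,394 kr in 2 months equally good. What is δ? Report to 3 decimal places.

The payoff in 2 months is discounted by δ^2, so u(537) = δ^2·u(1394) and δ^2 = u(537)/u(1394).
With u(x) = x^0.8: δ^2 = 537^0.8/1394^0.8 = (537/1394)^0.8 = 0.46620.
Hence δ = (0.46620)^(1/2) = 0.68279.

δ ≈ 0.683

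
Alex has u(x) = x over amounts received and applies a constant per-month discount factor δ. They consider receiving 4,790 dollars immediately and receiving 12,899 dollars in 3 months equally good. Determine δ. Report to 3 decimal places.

Equating discounted utilities: u(4790) = δ^3·u(12899) ⇒ δ^3 = u(4790)/u(12899).
With u(x) = x: δ^3 = 4790/12899 = 0.37135.
So δ = 0.37135^(1/3) ≈ 0.719.

δ ≈ 0.719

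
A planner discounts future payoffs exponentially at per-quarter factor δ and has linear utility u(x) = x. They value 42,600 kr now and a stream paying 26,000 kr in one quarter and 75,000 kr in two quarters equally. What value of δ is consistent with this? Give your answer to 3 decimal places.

The stream is worth 26000δ + 75000δ² today, so 26000δ + 75000δ² = 42600.
Rearranged: 75000δ² + 26000δ − 42600 = 0.
The positive root is δ = [−26000 + √(26000² + 4·75000·42600)] / (2·75000) = (−26000 + 116000.000)/150000 ≈ 0.600.

δ ≈ 0.600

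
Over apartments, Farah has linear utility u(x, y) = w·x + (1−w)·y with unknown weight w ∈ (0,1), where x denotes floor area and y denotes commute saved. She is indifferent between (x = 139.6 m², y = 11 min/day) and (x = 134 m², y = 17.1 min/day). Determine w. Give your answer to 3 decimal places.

u(139.6,11) = u(134,17.1) means w·139.6 + (1−w)·11 = w·134 + (1−w)·17.1.
w·(139.6−134) = (1−w)·(17.1−11), i.e. w·5.6 = (1−w)·6.1.
Hence w = 6.1/(5.6+6.1) = 6.1/11.7 = 0.521.

w = 0.521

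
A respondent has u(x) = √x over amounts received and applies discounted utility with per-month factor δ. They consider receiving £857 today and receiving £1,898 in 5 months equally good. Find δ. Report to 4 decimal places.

δ ≈ 0.9236

Indifference means u(857) = δ^5 · u(1898), so δ^5 = u(857)/u(1898).
Since u(x) = √x, δ^5 = √(857/1898) = 0.67196.
So δ = 0.67196^(1/5) ≈ 0.9236.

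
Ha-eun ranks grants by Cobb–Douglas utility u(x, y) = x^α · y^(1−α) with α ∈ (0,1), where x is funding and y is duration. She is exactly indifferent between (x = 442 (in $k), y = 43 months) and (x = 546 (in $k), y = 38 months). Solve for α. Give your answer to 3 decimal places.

α ≈ 0.369

The Cobb–Douglas utilities coincide, so 442^α·43^(1−α) = 546^α·38^(1−α).
(442/546)^α = (38/43)^(1−α); take logs: α·ln(442/546) = (1−α)·ln(38/43), i.e. α·-0.211309 = (1−α)·-0.123614.
Thus α·(-0.334923) = -0.123614, so α = -0.123614/-0.334923 ≈ 0.369.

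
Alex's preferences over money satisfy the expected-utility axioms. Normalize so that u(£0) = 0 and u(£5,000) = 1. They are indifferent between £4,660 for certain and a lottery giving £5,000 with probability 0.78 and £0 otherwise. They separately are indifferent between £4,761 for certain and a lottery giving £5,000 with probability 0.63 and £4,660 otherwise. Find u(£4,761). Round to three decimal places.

The first gamble pins u(£4,660): it must equal 0.78·1 + 0.22·0 = 0.78.
Then u(£4,761) = 0.63·u(£5,000) + 0.37·u(£4,660) = 0.63·1.00 + 0.37·0.78 = 0.9186.

0.919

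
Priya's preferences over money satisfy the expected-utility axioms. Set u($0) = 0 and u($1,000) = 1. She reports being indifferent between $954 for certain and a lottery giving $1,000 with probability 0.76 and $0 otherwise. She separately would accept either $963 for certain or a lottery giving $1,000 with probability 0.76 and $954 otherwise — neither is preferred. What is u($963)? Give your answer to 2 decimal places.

0.94

From the first indifference, u($954) = 0.76·u($1,000) + 0.24·u($0) = 0.76·1 + 0.24·0 = 0.76.
Chaining: u($963) = 0.76·1.00 + 0.24·0.76 = 0.9424.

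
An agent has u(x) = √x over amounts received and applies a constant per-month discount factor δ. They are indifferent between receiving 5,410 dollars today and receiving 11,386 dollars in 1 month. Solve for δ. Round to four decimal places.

δ ≈ 0.6893

Equating discounted utilities: u(5410) = δ·u(11386) ⇒ δ = u(5410)/u(11386).
Since u(x) = √x, δ = √(5410/11386) = 0.68931.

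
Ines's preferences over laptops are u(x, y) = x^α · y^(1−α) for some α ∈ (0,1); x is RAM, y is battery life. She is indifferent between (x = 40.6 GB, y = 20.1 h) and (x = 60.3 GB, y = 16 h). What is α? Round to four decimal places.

α ≈ 0.3658

Indifference: 40.6^α · 20.1^(1−α) = 60.3^α · 16^(1−α).
(40.6/60.3)^α = (16/20.1)^(1−α); take logs: α·ln(40.6/60.3) = (1−α)·ln(16/20.1), i.e. α·-0.3955640 = (1−α)·-0.2281311.
With A = -0.3955640 and B = -0.2281311: α·A = (1−α)·B, so α = B/(A+B) = -0.2281311/-0.6236951 ≈ 0.3658.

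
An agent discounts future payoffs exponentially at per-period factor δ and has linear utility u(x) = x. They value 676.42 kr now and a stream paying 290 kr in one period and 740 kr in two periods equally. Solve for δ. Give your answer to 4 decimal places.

δ ≈ 0.7800

The stream is worth 290δ + 740δ² today, so 290δ + 740δ² = 676.42.
Rearranged: 740δ² + 290δ − 676.42 = 0.
By the quadratic formula (taking the positive root), δ = (−290 + √2086303.20) / 1480 ≈ 0.7800.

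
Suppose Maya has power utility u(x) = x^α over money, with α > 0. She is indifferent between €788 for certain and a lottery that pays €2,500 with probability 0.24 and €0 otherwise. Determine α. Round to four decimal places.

EU(lottery) = 0.24·2500^α + 0.76·0 = 0.24·2500^α.
Equating: 788^α = 0.24·2500^α, i.e. 0.3152^α = 0.24.
Taking logs: α·ln(788/2500) = ln(0.24), so α = -1.4271164 / -1.1545479 ≈ 1.2361.

α ≈ 1.2361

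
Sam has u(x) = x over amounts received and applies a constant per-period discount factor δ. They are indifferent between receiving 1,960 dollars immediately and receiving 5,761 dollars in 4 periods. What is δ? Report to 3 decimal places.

The payoff in 4 periods is discounted by δ^4, so u(1960) = δ^4·u(5761) and δ^4 = u(1960)/u(5761).
With u(x) = x: δ^4 = 1960/5761 = 0.34022.
Hence δ = (0.34022)^(1/4) = 0.76373.

δ ≈ 0.764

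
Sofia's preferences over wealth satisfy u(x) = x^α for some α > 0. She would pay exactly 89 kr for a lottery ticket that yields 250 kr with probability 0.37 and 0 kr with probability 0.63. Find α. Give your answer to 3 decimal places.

α ≈ 0.963

EU(lottery) = 0.37·250^α + 0.63·0 = 0.37·250^α.
Equating: 89^α = 0.37·250^α, i.e. 0.3560^α = 0.37.
α = ln(0.37) / ln(89/250) = -0.994252/-1.032825 ≈ 0.963.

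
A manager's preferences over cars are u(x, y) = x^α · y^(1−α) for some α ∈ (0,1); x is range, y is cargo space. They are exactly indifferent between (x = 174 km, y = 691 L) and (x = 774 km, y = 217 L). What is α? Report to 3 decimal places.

Set the two utilities equal: 174^α·691^(1−α) = 774^α·217^(1−α).
(174/774)^α = (217/691)^(1−α); take logs: α·ln(174/774) = (1−α)·ln(217/691), i.e. α·-1.492517 = (1−α)·-1.158242.
Thus α·(-2.650759) = -1.158242, so α = -1.158242/-2.650759 ≈ 0.437.

α ≈ 0.437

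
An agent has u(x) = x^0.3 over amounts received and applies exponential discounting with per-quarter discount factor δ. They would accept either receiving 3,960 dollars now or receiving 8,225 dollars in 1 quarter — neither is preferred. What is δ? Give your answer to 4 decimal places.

δ ≈ 0.8031

Equating discounted utilities: u(3960) = δ·u(8225) ⇒ δ = u(3960)/u(8225).
Since u(x) = x^0.3, δ = (3960/8225)^0.3 = 0.48146^0.3 = 0.80310.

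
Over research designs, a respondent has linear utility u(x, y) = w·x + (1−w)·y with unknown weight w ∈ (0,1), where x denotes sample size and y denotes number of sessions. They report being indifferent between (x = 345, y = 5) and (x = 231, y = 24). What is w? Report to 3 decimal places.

u(345,5) = u(231,24) means w·345 + (1−w)·5 = w·231 + (1−w)·24.
Rearranging, 114·w − 19·(1−w) = 0.
So w/(1−w) = 19/114 = 0.1667, giving w = 19/(114+19) = 0.143.

w = 0.143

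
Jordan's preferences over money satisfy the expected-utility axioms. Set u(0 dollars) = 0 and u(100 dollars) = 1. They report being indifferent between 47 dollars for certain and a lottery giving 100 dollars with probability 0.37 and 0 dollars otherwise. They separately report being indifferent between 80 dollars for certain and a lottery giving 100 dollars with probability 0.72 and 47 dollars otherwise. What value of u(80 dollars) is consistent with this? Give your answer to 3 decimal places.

0.824

The first gamble pins u(47 dollars): it must equal 0.37·1 + 0.63·0 = 0.37.
Chaining: u(80 dollars) = 0.72·1.00 + 0.28·0.37 = 0.8236.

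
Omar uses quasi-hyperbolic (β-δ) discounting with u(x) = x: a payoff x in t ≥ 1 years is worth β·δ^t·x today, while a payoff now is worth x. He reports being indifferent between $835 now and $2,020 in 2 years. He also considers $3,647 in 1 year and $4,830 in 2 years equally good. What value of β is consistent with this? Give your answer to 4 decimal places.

The second indifference involves only future payoffs, so β cancels: β·δ^1·3647 = β·δ^2·4830, giving δ = 3647/4830 = 0.75507.
The first indifference: 835 = β·δ^2·2020, so β = 835/(δ^2·2020) = 835/(0.57013·2020) ≈ 0.7250.

β ≈ 0.7250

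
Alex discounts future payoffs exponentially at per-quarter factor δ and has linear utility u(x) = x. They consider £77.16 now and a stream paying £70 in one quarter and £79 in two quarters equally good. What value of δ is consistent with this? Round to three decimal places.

δ ≈ 0.640

The stream is worth 70δ + 79δ² today, so 70δ + 79δ² = 77.16.
Rearranged: 79δ² + 70δ − 77.16 = 0.
The positive root is δ = [−70 + √(70² + 4·79·77.16)] / (2·79) = (−70 + 171.121)/158 ≈ 0.640.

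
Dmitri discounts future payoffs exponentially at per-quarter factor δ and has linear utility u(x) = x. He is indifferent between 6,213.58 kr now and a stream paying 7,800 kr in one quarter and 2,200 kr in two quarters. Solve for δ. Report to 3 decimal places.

δ ≈ 0.670

Equating present values: 6213.58 = 7800δ + 2200δ².
That is, 2200δ² + 7800δ − 6213.58 = 0, a quadratic in δ.
By the quadratic formula (taking the positive root), δ = (−7800 + √115519504.00) / 4400 ≈ 0.670.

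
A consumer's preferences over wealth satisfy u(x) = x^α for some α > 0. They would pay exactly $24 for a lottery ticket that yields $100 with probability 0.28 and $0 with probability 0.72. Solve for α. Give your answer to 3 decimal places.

EU(lottery) = 0.28·100^α + 0.72·0 = 0.28·100^α.
Setting u(24) equal to that: 24^α = 0.28·100^α ⇒ (24/100)^α = 0.28.
Taking logs: α·ln(24/100) = ln(0.28), so α = -1.272966 / -1.427116 ≈ 0.892.

α ≈ 0.892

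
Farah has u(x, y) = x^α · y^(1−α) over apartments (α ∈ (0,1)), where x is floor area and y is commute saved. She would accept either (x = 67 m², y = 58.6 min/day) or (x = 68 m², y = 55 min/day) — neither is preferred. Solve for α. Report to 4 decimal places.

α ≈ 0.8106

Set the two utilities equal: 67^α·58.6^(1−α) = 68^α·55^(1−α).
Rearrange to (67/68)^α = (55/58.6)^(1−α) and take logs: α·-0.0148151 = (1−α)·-0.0634015.
So α/(1−α) = (-0.0634015)/(-0.0148151) = 4.2795189, and α = 4.2795189/5.2795189 ≈ 0.8106.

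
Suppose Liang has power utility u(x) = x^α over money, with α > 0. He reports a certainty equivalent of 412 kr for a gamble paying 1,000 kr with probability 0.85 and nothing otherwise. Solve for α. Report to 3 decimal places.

EU(lottery) = 0.85·1000^α + 0.15·0 = 0.85·1000^α.
Indifference: 412^α = 0.85·1000^α, so (412/1000)^α = 0.85.
α = ln(0.85) / ln(412/1000) = -0.162519/-0.886732 ≈ 0.183.

α ≈ 0.183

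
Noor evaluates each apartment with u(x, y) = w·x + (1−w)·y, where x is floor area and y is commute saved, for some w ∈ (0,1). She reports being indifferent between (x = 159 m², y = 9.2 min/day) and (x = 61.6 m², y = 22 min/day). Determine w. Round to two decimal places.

w = 0.12

Indifference: w·159 + (1−w)·9.2 = w·61.6 + (1−w)·22.
Collecting terms: w·97.4 = (1−w)·12.8.
So w/(1−w) = 12.8/97.4 = 0.1314, giving w = 12.8/(97.4+12.8) = 0.12.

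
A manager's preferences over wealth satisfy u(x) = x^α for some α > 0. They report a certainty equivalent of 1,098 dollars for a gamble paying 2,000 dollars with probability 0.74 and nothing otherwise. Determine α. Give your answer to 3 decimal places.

EU(lottery) = 0.74·2000^α + 0.26·0 = 0.74·2000^α.
Setting u(1098) equal to that: 1098^α = 0.74·2000^α ⇒ (1098/2000)^α = 0.74.
Take logs: α = ln 0.74 / ln(1098/2000) ≈ 0.50213.

α ≈ 0.502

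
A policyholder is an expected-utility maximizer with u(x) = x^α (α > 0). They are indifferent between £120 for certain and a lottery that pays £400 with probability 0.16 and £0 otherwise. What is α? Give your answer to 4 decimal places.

α ≈ 1.5221

Since u(0) = 0, the lottery's EU is 0.16·400^α.
Equating: 120^α = 0.16·400^α, i.e. 0.3000^α = 0.16.
Taking logs: α·ln(120/400) = ln(0.16), so α = -1.8325815 / -1.2039728 ≈ 1.5221.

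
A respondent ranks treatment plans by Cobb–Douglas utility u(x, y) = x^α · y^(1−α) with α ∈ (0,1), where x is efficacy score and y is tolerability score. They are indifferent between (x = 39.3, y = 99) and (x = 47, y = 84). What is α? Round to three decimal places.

α ≈ 0.479

Set the two utilities equal: 39.3^α·99^(1−α) = 47^α·84^(1−α).
Taking logs: α·ln 39.3 + (1−α)·ln 99 = α·ln 47 + (1−α)·ln 84, i.e. α·-0.178923 = (1−α)·-0.164303.
Thus α·(-0.343226) = -0.164303, so α = -0.164303/-0.343226 ≈ 0.479.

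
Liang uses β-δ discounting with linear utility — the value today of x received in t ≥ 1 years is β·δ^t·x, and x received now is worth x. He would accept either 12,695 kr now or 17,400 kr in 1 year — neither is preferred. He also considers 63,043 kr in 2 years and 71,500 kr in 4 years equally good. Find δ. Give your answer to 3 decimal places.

Both payoffs in the second observation are in the future, so β drops out: δ^2·63043 = δ^4·71500 ⇒ δ^2 = 63043/71500 = 0.88172, so δ = 0.93900.

δ ≈ 0.939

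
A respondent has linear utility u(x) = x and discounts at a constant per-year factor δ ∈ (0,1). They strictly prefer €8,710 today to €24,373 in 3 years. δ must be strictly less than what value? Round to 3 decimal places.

Comparing present values: 8710 > δ^3·24373.
Dividing by 24373: δ^3 < 0.35736. Both sides are positive, so the cube root keeps the direction.
δ < 0.35736^(1/3) = 0.710.

δ < 0.710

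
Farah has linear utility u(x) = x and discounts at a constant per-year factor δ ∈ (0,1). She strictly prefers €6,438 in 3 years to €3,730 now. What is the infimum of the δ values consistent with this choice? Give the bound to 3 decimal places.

Under u(x) = x this choice says 3730 < δ^3·6438.
Dividing by 6438: δ^3 > 0.57937. Both sides are positive, so the cube root keeps the direction.
δ > (3730/6438)^(1/3) ≈ 0.834.

δ > 0.834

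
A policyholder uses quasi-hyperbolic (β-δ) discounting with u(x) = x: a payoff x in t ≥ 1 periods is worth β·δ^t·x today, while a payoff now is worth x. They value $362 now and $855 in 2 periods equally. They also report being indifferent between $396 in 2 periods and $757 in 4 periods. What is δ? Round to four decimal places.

δ ≈ 0.7233

Both payoffs in the second observation are in the future, so β drops out: δ^2·396 = δ^4·757 ⇒ δ^2 = 396/757 = 0.52312, so δ = 0.72327.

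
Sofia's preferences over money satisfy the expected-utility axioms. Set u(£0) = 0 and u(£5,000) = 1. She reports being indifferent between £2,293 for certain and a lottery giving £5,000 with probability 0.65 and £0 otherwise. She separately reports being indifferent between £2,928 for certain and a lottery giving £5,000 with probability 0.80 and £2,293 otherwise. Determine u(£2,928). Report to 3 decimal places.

0.930

First, u(£2,293) = 0.65·u(£5,000) + 0.35·u(£0) = 0.65.
Chaining: u(£2,928) = 0.80·1.00 + 0.20·0.65 = 0.9300.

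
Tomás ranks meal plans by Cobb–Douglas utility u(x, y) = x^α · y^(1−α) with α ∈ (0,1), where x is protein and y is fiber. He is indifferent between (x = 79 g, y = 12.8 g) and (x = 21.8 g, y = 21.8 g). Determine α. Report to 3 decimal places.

α ≈ 0.293

The Cobb–Douglas utilities coincide, so 79^α·12.8^(1−α) = 21.8^α·21.8^(1−α).
(79/21.8)^α = (21.8/12.8)^(1−α); take logs: α·ln(79/21.8) = (1−α)·ln(21.8/12.8), i.e. α·1.287538 = (1−α)·0.532465.
Thus α·(1.820003) = 0.532465, so α = 0.532465/1.820003 ≈ 0.293.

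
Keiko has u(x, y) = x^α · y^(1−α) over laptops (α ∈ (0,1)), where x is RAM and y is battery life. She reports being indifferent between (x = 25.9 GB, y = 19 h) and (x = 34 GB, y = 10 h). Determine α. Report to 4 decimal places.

α ≈ 0.7023

Indifference: 25.9^α · 19^(1−α) = 34^α · 10^(1−α).
Rearrange to (25.9/34)^α = (10/19)^(1−α) and take logs: α·-0.2721176 = (1−α)·-0.6418539.
With A = -0.2721176 and B = -0.6418539: α·A = (1−α)·B, so α = B/(A+B) = -0.6418539/-0.9139715 ≈ 0.7023.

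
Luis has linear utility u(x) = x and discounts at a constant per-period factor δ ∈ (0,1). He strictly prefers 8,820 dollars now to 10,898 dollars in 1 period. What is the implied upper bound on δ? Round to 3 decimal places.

δ < 0.809

Comparing present values: 8820 > δ·10898.
So δ < 8820/10898 = 0.80932.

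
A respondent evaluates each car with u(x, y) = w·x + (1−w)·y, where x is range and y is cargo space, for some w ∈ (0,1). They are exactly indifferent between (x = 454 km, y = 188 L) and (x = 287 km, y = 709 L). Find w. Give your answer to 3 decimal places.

w = 0.757

u(454,188) = u(287,709) means w·454 + (1−w)·188 = w·287 + (1−w)·709.
Collecting terms: w·167 = (1−w)·521.
The marginal rate of substitution is 521/167, so w = 521/(167+521) = 0.757.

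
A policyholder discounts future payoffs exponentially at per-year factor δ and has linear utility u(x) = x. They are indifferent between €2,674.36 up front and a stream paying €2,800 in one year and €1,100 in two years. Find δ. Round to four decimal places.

δ ≈ 0.7400

Equating present values: 2674.36 = 2800δ + 1100δ².
So 1100δ² + 2800δ − 2674.36 = 0.
δ = (−2800 + √(2800² + 4·1100·2674.36)) / (2·1100) = (−2800 + √19607184.00) / 2200 ≈ 0.7400.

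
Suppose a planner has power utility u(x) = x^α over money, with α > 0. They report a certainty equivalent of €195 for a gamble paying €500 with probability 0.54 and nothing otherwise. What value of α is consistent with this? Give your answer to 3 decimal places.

α ≈ 0.654

EU(lottery) = 0.54·500^α + 0.46·0 = 0.54·500^α.
Setting u(195) equal to that: 195^α = 0.54·500^α ⇒ (195/500)^α = 0.54.
α = ln(0.54) / ln(195/500) = -0.616186/-0.941609 ≈ 0.654.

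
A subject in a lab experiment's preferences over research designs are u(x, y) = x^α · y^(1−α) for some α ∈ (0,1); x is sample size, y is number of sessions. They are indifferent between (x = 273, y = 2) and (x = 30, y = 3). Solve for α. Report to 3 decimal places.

α ≈ 0.155

Set the two utilities equal: 273^α·2^(1−α) = 30^α·3^(1−α).
Taking logs: α·ln 273 + (1−α)·ln 2 = α·ln 30 + (1−α)·ln 3, i.e. α·2.208274 = (1−α)·0.405465.
Thus α·(2.613739) = 0.405465, so α = 0.405465/2.613739 ≈ 0.155.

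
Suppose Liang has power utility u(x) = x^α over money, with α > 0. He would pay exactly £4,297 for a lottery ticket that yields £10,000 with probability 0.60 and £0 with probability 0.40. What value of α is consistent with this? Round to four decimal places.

EU(lottery) = 0.60·10000^α + 0.40·0 = 0.60·10000^α.
Equating: 4297^α = 0.60·10000^α, i.e. 0.4297^α = 0.60.
α = ln(0.60) / ln(4297/10000) = -0.5108256/-0.8446680 ≈ 0.6048.

α ≈ 0.6048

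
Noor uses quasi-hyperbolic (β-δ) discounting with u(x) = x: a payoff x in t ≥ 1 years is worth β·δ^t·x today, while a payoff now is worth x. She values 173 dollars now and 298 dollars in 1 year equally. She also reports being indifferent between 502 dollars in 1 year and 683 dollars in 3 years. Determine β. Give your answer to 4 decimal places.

β ≈ 0.6772

Both payoffs in the second observation are in the future, so β drops out: δ^1·502 = δ^3·683 ⇒ δ^2 = 502/683 = 0.73499, so δ = 0.85732.
Now use the now-vs-future pair: 173 = β·δ·298 gives β = 173/(0.85732·298) ≈ 0.6772.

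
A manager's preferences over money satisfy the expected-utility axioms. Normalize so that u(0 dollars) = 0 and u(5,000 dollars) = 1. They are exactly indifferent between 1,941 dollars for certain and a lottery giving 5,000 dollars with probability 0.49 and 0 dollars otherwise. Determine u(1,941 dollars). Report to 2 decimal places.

u(1,941 dollars) equals the lottery's expected utility: 0.49·1 + 0.51·0 = 0.49.

0.49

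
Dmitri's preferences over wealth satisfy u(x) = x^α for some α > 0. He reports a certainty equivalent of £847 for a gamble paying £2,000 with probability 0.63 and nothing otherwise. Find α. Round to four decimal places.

α ≈ 0.5377

EU(lottery) = 0.63·2000^α + 0.37·0 = 0.63·2000^α.
Setting u(847) equal to that: 847^α = 0.63·2000^α ⇒ (847/2000)^α = 0.63.
α = ln(0.63) / ln(847/2000) = -0.4620355/-0.8592018 ≈ 0.5377.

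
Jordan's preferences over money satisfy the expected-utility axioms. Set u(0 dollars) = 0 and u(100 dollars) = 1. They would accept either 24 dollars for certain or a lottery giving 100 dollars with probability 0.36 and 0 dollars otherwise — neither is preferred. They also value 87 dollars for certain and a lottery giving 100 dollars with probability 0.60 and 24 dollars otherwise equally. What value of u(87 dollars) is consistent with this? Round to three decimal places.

0.744

From the first indifference, u(24 dollars) = 0.36·u(100 dollars) + 0.64·u(0 dollars) = 0.36·1 + 0.64·0 = 0.36.
Then u(87 dollars) = 0.60·u(100 dollars) + 0.40·u(24 dollars) = 0.60·1.00 + 0.40·0.36 = 0.7440.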